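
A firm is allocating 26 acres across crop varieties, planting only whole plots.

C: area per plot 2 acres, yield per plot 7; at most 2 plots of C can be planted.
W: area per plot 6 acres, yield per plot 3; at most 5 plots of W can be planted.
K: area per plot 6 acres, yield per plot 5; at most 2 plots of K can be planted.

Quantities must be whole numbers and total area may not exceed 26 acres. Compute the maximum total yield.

27

Take 2×C, 1×W, and 2×K: area 22 ≤ 26, yield 2·7 + 1·3 + 2·5 = 27.
C has the best ratio (7/2) and is taken to its limit of 2; remaining capacity is filled optimally with the others.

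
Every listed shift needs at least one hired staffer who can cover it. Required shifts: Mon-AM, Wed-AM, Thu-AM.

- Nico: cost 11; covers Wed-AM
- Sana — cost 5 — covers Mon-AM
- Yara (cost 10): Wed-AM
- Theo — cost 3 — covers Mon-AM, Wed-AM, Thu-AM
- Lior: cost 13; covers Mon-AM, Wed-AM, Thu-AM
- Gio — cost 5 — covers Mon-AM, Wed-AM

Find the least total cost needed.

Theo alone covers Mon-AM, Wed-AM, Thu-AM — every shift.
Total cost: 3.

3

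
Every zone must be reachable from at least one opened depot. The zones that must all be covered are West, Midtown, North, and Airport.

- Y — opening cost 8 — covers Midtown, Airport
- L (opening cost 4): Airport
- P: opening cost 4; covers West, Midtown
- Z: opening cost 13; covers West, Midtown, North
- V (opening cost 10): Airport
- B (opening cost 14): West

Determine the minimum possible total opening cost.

The greedy cost-per-new-zone heuristic would pick P, L, and Z for 21, but a cheaper cover exists.
Choose L and Z: together they cover West, Midtown, North, Airport — every zone.
Total opening cost: 4 + 13 = 17.
No cover costs less than 17.

17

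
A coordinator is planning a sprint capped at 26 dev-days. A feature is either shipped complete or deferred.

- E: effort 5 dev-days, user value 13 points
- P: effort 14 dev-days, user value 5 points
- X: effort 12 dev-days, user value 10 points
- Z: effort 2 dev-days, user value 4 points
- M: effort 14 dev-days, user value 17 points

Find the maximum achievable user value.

34

Take E, Z, and M: effort 5 + 2 + 14 = 21 ≤ 26, user value 13 + 4 + 17 = 34.
No other feasible combination does better.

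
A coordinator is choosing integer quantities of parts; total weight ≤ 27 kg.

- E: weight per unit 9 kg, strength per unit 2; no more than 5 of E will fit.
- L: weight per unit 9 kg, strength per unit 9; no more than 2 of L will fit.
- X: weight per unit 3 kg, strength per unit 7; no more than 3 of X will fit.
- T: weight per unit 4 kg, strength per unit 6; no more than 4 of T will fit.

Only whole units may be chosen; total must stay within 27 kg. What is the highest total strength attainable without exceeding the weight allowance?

X has the best ratio (7/3); taking only X gives at most 3×7 = 21 (stopped by the supply cap of 3).
Mixing does better — 3×X and 4×T: weight 25 ≤ 27, strength 3·7 + 4·6 = 45.

45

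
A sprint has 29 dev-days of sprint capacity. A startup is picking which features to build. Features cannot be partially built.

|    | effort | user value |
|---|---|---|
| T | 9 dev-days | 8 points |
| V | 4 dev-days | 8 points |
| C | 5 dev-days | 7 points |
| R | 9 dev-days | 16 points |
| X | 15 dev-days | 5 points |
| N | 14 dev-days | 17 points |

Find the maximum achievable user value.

Allowing fractional choices, the relaxed optimum would be about 44.4, but features are indivisible.
T + V + C + R: effort 9 + 4 + 5 + 9 = 27 ≤ 29, user value 8 + 8 + 7 + 16 = 39.
V + R + N: effort 4 + 9 + 14 = 27 ≤ 29, user value 8 + 16 + 17 = 41.
C + R + N: effort 5 + 9 + 14 = 28 ≤ 29, user value 7 + 16 + 17 = 40.
Best is V, R, and N with total user value 41.

41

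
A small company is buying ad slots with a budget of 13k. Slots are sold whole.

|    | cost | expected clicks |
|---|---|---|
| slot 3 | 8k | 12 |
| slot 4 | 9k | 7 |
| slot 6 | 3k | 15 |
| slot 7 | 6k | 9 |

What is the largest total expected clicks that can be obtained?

Allowing fractional choices, the relaxed optimum would be about 30.0, but ad slots are indivisible.
slot 6 + slot 7: cost 3 + 6 = 9 ≤ 13, expected clicks 15 + 9 = 24.
slot 3 + slot 6: cost 8 + 3 = 11 ≤ 13, expected clicks 12 + 15 = 27.
slot 4 + slot 6: cost 9 + 3 = 12 ≤ 13, expected clicks 7 + 15 = 22.
Best is slot 3 and slot 6 with total expected clicks 27.

27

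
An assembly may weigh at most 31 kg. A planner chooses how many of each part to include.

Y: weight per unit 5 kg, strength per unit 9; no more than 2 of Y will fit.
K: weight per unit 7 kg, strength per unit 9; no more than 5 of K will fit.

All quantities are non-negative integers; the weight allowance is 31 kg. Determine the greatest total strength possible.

This is a bounded integer knapsack.
Y has the best ratio (9/5); taking only Y gives at most 2×9 = 18 (stopped by the supply cap of 2).
Mixing does better — 2×Y and 3×K: weight 31 ≤ 31, strength 2·9 + 3·9 = 45.

45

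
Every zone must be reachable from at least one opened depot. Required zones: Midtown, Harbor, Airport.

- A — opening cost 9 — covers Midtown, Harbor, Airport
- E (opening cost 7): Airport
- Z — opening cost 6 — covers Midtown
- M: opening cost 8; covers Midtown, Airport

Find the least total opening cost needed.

This is a weighted set-cover instance.
A alone covers Midtown, Harbor, Airport — every zone.
Total opening cost: 9.
No cover costs less than 9.

9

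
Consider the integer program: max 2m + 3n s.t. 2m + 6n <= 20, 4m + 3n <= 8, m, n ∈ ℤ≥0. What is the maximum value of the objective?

6

(m,n)=(0,2) is feasible, giving 6.
(m,n)=(1,1) is feasible, giving 5.
The best lattice point is (0,2), giving 6.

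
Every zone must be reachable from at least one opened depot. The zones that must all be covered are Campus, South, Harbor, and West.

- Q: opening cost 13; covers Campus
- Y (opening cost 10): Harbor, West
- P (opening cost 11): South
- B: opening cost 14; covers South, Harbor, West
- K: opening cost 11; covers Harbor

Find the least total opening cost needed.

This is a weighted set-cover instance.
Choose Q and B: together they cover Campus, South, Harbor, West — every zone.
Total opening cost: 13 + 14 = 27.

27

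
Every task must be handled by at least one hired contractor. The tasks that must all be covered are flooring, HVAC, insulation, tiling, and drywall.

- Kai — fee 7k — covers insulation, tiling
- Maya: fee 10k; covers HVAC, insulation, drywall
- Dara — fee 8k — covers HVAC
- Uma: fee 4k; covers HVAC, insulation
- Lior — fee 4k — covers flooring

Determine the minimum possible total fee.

21

Choose Kai, Maya, and Lior: together they cover flooring, HVAC, insulation, tiling, drywall — every task.
Total fee: 7 + 10 + 4 = 21.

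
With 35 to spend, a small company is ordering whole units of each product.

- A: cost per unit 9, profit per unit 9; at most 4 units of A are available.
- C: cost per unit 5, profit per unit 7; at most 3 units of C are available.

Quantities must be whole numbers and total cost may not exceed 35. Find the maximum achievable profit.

This is a bounded integer knapsack.
3×A and 1×C: cost 32 ≤ 35, profit 3·9 + 1·7 = 34.
2×A and 3×C: cost 33 ≤ 35, profit 2·9 + 3·7 = 39.
Best is 39.

39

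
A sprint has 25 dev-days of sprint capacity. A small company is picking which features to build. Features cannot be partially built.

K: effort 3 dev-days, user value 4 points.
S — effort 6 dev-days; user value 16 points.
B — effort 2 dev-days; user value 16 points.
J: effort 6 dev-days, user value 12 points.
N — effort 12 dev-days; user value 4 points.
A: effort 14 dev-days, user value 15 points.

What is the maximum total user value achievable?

51

Allowing fractional choices, the relaxed optimum would be about 56.6, but features are indivisible.
K + S + B + J: effort 3 + 6 + 2 + 6 = 17 ≤ 25, user value 4 + 16 + 16 + 12 = 48.
S + B + A: effort 6 + 2 + 14 = 22 ≤ 25, user value 16 + 16 + 15 = 47.
K + S + B + A: effort 3 + 6 + 2 + 14 = 25 ≤ 25, user value 4 + 16 + 16 + 15 = 51.
Best is K, S, B, and A with total user value 51.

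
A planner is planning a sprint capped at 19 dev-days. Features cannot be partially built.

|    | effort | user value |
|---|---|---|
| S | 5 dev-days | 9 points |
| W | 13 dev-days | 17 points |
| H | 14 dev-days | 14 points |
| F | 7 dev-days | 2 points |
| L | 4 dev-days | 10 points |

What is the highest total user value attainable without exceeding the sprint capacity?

H + L: effort 14 + 4 = 18 ≤ 19, user value 14 + 10 = 24.
S + W: effort 5 + 13 = 18 ≤ 19, user value 9 + 17 = 26.
W + L: effort 13 + 4 = 17 ≤ 19, user value 17 + 10 = 27.
Best is W and L with total user value 27.

27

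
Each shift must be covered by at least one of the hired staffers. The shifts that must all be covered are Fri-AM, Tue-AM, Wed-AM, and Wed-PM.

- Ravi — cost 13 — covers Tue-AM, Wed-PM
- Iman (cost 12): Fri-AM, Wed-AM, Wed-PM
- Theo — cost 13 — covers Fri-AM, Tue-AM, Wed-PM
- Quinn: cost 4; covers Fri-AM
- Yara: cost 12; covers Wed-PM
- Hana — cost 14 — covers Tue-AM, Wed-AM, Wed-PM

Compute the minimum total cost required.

18

The greedy cost-per-new-shift heuristic would pick Iman and Ravi for 25, but a cheaper cover exists.
Choose Quinn and Hana: together they cover Fri-AM, Tue-AM, Wed-AM, Wed-PM — every shift.
Total cost: 4 + 14 = 18.
No cover costs less than 18.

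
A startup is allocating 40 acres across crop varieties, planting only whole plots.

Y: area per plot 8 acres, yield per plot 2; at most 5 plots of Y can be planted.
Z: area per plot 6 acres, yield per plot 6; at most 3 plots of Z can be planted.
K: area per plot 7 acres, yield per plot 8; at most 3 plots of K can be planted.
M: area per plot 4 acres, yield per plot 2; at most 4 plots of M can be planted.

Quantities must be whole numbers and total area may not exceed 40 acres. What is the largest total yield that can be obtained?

Take 3×Z and 3×K: area 39 ≤ 40, yield 3·6 + 3·8 = 42.
K has the best ratio (8/7) and is taken to its limit of 3; remaining capacity is filled optimally with the others.

42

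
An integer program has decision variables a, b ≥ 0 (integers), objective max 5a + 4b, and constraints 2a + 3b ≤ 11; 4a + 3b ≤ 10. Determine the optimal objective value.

13

Relaxing integrality, the LP optimum is 13.33 at (a,b) = (0, 3.33), which is not an integer point.
(a,b)=(1,2): 2·1+3·2=8≤11, 4·1+3·2=10≤10, objective 13.
(a,b)=(0,3): 2·0+3·3=9≤11, 4·0+3·3=9≤10, objective 12.
Maximum is 13 at (a,b)=(1,2).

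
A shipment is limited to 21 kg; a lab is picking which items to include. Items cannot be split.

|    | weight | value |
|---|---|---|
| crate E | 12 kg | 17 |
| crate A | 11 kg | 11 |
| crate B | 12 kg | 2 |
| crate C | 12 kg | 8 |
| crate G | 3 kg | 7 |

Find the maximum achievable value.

24

Allowing fractional choices, the relaxed optimum would be about 30.0, but items are indivisible.
crate E + crate G: weight 12 + 3 = 15 ≤ 21, value 17 + 7 = 24.
crate A + crate G: weight 11 + 3 = 14 ≤ 21, value 11 + 7 = 18.
Best is crate E and crate G with total value 24.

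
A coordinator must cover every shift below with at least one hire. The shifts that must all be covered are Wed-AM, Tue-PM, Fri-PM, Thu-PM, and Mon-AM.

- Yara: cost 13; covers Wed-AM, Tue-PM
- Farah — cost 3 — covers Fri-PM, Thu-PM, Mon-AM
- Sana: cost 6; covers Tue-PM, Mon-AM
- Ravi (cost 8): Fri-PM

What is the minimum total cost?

Choose Yara and Farah: together they cover Wed-AM, Tue-PM, Fri-PM, Thu-PM, Mon-AM — every shift.
Total cost: 13 + 3 = 16.

16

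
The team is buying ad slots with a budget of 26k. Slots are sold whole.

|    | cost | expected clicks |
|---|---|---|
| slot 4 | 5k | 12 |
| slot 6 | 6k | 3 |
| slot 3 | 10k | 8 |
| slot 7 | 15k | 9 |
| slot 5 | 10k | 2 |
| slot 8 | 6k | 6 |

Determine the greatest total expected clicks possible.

27

Allowing fractional choices, the relaxed optimum would be about 29.0, but ad slots are indivisible.
slot 4 + slot 7 + slot 8: cost 5 + 15 + 6 = 26 ≤ 26, expected clicks 12 + 9 + 6 = 27.
slot 4 + slot 3 + slot 8: cost 5 + 10 + 6 = 21 ≤ 26, expected clicks 12 + 8 + 6 = 26.
Best is slot 4, slot 7, and slot 8 with total expected clicks 27.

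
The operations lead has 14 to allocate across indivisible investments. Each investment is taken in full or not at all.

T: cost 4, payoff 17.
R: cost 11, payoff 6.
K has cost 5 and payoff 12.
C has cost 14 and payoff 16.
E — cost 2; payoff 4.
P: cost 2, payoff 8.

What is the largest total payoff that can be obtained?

41

Take T, K, E, and P: cost 4 + 5 + 2 + 2 = 13 ≤ 14, payoff 17 + 12 + 4 + 8 = 41.
No other feasible combination does better.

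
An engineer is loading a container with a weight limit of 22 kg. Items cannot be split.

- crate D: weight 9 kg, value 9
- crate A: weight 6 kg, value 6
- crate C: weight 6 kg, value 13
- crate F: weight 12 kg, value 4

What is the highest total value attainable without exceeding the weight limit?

This is an integer program with binary decision variables.
Take crate D, crate A, and crate C: weight 9 + 6 + 6 = 21 ≤ 22, value 9 + 6 + 13 = 28.
No other feasible combination does better.

28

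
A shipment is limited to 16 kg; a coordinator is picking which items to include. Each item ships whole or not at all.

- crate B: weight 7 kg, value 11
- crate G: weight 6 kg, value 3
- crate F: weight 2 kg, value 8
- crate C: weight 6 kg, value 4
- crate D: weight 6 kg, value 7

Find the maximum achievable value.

26

Allowing fractional choices, the relaxed optimum would be about 26.7, but items are indivisible.
crate B + crate F + crate C: weight 7 + 2 + 6 = 15 ≤ 16, value 11 + 8 + 4 = 23.
crate B + crate F + crate D: weight 7 + 2 + 6 = 15 ≤ 16, value 11 + 8 + 7 = 26.
Best is crate B, crate F, and crate D with total value 26.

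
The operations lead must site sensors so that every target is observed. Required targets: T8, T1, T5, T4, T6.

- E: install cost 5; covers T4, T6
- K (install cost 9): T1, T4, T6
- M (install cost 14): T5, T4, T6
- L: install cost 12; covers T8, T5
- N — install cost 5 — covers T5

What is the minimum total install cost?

The greedy cost-per-new-target heuristic would pick E, N, K, and L for 31, but a cheaper cover exists.
Choose K and L: together they cover T8, T1, T5, T4, T6 — every target.
Total install cost: 9 + 12 = 21.
No cover costs less than 21.

21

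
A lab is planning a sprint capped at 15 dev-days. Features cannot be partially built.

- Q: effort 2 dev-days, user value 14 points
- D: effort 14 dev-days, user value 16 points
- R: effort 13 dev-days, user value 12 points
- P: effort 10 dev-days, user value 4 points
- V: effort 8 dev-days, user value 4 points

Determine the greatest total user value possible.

26

Allowing fractional choices, the relaxed optimum would be about 28.9, but features are indivisible.
Q + R: effort 2 + 13 = 15 ≤ 15, user value 14 + 12 = 26.
Q + V: effort 2 + 8 = 10 ≤ 15, user value 14 + 4 = 18.
Best is Q and R with total user value 26.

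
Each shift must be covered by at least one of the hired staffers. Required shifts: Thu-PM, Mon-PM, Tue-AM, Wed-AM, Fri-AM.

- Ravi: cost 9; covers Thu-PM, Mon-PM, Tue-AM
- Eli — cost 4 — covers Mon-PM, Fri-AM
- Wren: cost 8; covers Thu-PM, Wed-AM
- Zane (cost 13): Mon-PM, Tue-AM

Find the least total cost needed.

21

Choose Ravi, Eli, and Wren: together they cover Thu-PM, Mon-PM, Tue-AM, Wed-AM, Fri-AM — every shift.
Total cost: 9 + 4 + 8 = 21.
No cover costs less than 21.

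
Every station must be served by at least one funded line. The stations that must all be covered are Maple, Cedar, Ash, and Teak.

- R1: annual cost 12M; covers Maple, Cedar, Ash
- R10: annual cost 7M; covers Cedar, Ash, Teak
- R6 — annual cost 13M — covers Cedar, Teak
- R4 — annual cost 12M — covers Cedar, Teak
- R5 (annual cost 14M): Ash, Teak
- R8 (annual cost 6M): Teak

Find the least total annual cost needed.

Choose R1 and R8: together they cover Maple, Cedar, Ash, Teak — every station.
Total annual cost: 12 + 6 = 18.

18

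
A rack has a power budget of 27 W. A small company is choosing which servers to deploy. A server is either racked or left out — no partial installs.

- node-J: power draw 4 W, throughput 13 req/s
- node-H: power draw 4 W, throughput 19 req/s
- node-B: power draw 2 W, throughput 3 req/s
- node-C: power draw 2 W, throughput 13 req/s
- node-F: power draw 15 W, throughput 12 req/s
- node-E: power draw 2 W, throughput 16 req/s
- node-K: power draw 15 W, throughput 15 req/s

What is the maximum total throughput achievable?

Allowing fractional choices, the relaxed optimum would be about 77.0, but servers are indivisible.
node-J + node-H + node-C + node-E + node-K: power draw 4 + 4 + 2 + 2 + 15 = 27 ≤ 27, throughput 13 + 19 + 13 + 16 + 15 = 76.
node-J + node-H + node-C + node-F + node-E: power draw 4 + 4 + 2 + 15 + 2 = 27 ≤ 27, throughput 13 + 19 + 13 + 12 + 16 = 73.
node-H + node-B + node-C + node-E + node-K: power draw 4 + 2 + 2 + 2 + 15 = 25 ≤ 27, throughput 19 + 3 + 13 + 16 + 15 = 66.
Best is node-J, node-H, node-C, node-E, and node-K with total throughput 76.

76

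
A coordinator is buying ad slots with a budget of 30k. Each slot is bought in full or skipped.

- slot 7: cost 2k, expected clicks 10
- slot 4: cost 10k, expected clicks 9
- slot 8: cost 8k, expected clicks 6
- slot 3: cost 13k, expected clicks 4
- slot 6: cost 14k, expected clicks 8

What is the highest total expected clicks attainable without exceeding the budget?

Allowing fractional choices, the relaxed optimum would be about 30.7, but ad slots are indivisible.
slot 7 + slot 4 + slot 8: cost 2 + 10 + 8 = 20 ≤ 30, expected clicks 10 + 9 + 6 = 25.
slot 7 + slot 4 + slot 6: cost 2 + 10 + 14 = 26 ≤ 30, expected clicks 10 + 9 + 8 = 27.
slot 7 + slot 8 + slot 6: cost 2 + 8 + 14 = 24 ≤ 30, expected clicks 10 + 6 + 8 = 24.
Best is slot 7, slot 4, and slot 6 with total expected clicks 27.

27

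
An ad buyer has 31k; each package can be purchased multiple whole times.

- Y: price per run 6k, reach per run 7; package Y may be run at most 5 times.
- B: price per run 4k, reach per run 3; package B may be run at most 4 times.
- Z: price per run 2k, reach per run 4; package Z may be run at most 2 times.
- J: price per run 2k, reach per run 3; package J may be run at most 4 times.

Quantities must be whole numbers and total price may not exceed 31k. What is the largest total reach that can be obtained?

41

Take 3×Y, 2×Z, and 4×J: price 30 ≤ 31, reach 3·7 + 2·4 + 4·3 = 41.
Z has the best ratio (4/2) and is taken to its limit of 2; remaining capacity is filled optimally with the others.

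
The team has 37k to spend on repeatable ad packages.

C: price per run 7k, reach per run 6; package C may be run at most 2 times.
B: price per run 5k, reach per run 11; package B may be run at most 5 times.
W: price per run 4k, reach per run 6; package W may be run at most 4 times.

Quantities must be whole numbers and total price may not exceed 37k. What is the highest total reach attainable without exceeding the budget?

73

B has the best ratio (11/5); taking only B gives at most 5×11 = 55 (stopped by the supply cap of 5).
Mixing does better — 5×B and 3×W: price 37 ≤ 37, reach 5·11 + 3·6 = 73.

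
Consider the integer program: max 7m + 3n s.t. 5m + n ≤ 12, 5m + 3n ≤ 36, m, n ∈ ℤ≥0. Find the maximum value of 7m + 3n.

(m,n)=(0,12): 5·0+1·12=12≤12, 5·0+3·12=36≤36, objective 36.
(m,n)=(0,11): 5·0+1·11=11≤12, 5·0+3·11=33≤36, objective 33.
No feasible integer point exceeds 36.

36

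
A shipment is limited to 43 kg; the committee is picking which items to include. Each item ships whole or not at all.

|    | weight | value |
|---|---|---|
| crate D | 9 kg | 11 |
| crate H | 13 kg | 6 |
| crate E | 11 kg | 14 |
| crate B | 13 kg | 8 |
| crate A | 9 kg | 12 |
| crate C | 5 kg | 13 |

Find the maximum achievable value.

50

Treat it as a binary knapsack problem.
Take crate D, crate E, crate A, and crate C: weight 9 + 11 + 9 + 5 = 34 ≤ 43, value 11 + 14 + 12 + 13 = 50.
No other feasible combination does better.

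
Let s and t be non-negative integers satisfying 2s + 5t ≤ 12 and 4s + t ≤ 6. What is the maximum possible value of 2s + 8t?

The continuous relaxation peaks at (0, 2.4) with value 19.20; rounding to a feasible lattice point costs some objective.
(s,t)=(1,2): 2·1+5·2=12≤12, 4·1+1·2=6≤6, objective 18.
(s,t)=(0,2): 2·0+5·2=10≤12, 4·0+1·2=2≤6, objective 16.
Maximum is 18 at (s,t)=(1,2).

18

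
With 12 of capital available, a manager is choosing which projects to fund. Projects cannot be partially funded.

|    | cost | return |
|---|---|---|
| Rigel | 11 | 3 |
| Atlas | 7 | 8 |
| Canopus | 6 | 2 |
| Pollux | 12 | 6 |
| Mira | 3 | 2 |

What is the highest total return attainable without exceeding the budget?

10

Take Atlas and Mira: cost 7 + 3 = 10 ≤ 12, return 8 + 2 = 10.
No other feasible combination does better.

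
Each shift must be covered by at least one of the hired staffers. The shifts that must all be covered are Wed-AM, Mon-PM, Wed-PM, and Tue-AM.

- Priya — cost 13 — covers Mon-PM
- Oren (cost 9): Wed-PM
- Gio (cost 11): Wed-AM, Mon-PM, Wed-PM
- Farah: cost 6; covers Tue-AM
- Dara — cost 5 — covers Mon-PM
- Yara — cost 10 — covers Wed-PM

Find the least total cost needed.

17

This is a weighted set-cover instance.
Choose Gio and Farah: together they cover Wed-AM, Mon-PM, Wed-PM, Tue-AM — every shift.
Total cost: 11 + 6 = 17.
No cover costs less than 17.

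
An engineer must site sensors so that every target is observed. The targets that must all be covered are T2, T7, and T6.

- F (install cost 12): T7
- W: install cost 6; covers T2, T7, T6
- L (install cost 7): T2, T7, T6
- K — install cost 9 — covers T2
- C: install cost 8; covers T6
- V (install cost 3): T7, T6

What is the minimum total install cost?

This is a weighted set-cover instance.
The greedy cost-per-new-target heuristic would pick V and W for 9, but a cheaper cover exists.
W alone covers T2, T7, T6 — every target.
Total install cost: 6.
No cover costs less than 6.

6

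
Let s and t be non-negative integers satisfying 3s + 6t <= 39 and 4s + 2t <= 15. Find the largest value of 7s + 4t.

The continuous relaxation peaks at (0.667, 6.17) with value 29.33; rounding to a feasible lattice point costs some objective.
(s,t)=(1,5): 3·1+6·5=33≤39, 4·1+2·5=14≤15, objective 27.
(s,t)=(0,6): 3·0+6·6=36≤39, 4·0+2·6=12≤15, objective 24.
(s,t)=(1,4): 3·1+6·4=27≤39, 4·1+2·4=12≤15, objective 23.
(s,t)=(0,5): 3·0+6·5=30≤39, 4·0+2·5=10≤15, objective 20.
Maximum is 27 at (s,t)=(1,5).

27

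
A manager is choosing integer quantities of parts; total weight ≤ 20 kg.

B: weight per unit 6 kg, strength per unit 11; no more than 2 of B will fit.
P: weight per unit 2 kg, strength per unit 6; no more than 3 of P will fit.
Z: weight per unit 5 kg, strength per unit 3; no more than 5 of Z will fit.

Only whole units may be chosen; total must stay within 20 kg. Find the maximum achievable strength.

40

Take 2×B and 3×P: weight 18 ≤ 20, strength 2·11 + 3·6 = 40.
P has the best ratio (6/2) and is taken to its limit of 3; remaining capacity is filled optimally with the others.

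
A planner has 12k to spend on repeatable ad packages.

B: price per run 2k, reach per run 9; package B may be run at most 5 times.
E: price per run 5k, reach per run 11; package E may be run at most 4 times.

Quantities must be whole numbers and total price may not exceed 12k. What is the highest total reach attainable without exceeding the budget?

5×B: price 10 ≤ 12, reach 5·9 = 45.
3×B and 1×E: price 11 ≤ 12, reach 3·9 + 1·11 = 38.
Best is 45.

45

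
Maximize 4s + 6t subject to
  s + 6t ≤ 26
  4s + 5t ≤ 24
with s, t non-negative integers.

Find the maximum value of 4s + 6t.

The continuous relaxation peaks at (0.737, 4.21) with value 28.21; rounding to a feasible lattice point costs some objective.
(s,t)=(1,4): 1·1+6·4=25≤26, 4·1+5·4=24≤24, objective 28.
(s,t)=(2,3): 1·2+6·3=20≤26, 4·2+5·3=23≤24, objective 26.
(s,t)=(0,4): 1·0+6·4=24≤26, 4·0+5·4=20≤24, objective 24.
Maximum is 28 at (s,t)=(1,4).

28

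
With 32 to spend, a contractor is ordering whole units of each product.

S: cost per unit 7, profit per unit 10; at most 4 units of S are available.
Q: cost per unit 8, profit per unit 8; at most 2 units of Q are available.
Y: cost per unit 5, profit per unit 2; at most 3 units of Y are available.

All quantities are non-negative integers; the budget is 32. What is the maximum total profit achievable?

3×S and 1×Q: cost 29 ≤ 32, profit 3·10 + 1·8 = 38.
4×S: cost 28 ≤ 32, profit 4·10 = 40.
Best is 40.

40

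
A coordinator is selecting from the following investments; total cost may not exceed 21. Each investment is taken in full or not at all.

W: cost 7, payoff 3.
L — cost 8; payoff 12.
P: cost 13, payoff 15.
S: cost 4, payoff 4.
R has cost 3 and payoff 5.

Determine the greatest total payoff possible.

27

L + S + R: cost 8 + 4 + 3 = 15 ≤ 21, payoff 12 + 4 + 5 = 21.
P + S + R: cost 13 + 4 + 3 = 20 ≤ 21, payoff 15 + 4 + 5 = 24.
L + P: cost 8 + 13 = 21 ≤ 21, payoff 12 + 15 = 27.
Best is L and P with total payoff 27.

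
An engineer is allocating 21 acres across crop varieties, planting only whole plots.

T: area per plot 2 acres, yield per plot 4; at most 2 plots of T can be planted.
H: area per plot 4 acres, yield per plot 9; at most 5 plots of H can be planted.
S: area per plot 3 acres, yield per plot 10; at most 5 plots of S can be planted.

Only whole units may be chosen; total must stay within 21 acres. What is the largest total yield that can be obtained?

63

Take 1×T, 1×H, and 5×S: area 21 ≤ 21, yield 1·4 + 1·9 + 5·10 = 63.
S has the best ratio (10/3) and is taken to its limit of 5; remaining capacity is filled optimally with the others.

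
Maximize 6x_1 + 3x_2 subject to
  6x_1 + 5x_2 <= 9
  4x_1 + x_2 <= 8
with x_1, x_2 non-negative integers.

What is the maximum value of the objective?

Relaxing integrality, the LP optimum is 9.00 at (x_1,x_2) = (1.5, 0), which is not an integer point.
(x_1,x_2)=(1,0): 6·1+5·0=6≤9, 4·1+1·0=4≤8, objective 6.
(x_1,x_2)=(0,1): 6·0+5·1=5≤9, 4·0+1·1=1≤8, objective 3.
(x_1,x_2)=(0,0): 6·0+5·0=0≤9, 4·0+1·0=0≤8, objective 0.
The best lattice point is (1,0), giving 6.

6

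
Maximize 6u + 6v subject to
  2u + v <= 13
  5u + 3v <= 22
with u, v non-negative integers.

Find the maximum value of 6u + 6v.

42

(u,v)=(0,7) is feasible, giving 42.
(u,v)=(0,6) is feasible, giving 36.
No feasible integer point exceeds 42.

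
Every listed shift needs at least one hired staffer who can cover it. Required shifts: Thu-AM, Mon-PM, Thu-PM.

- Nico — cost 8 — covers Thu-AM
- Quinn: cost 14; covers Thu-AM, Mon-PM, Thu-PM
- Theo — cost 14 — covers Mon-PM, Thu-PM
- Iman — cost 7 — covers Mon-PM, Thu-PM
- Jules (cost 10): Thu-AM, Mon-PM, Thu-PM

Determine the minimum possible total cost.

10

Jules alone covers Thu-AM, Mon-PM, Thu-PM — every shift.
Total cost: 10.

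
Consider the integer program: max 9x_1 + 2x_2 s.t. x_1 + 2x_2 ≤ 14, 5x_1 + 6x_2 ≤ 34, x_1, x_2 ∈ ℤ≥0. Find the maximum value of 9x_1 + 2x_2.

The continuous relaxation peaks at (6.8, 0) with value 61.20; rounding to a feasible lattice point costs some objective.
(x_1,x_2)=(6,0) is feasible, giving 54.
(x_1,x_2)=(5,1) is feasible, giving 47.
(x_1,x_2)=(5,0) is feasible, giving 45.
Maximum is 54 at (x_1,x_2)=(6,0).

54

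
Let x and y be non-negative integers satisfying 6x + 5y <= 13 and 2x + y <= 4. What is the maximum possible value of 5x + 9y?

(x,y)=(0,2): 6·0+5·2=10≤13, 2·0+1·2=2≤4, objective 18.
(x,y)=(1,1): 6·1+5·1=11≤13, 2·1+1·1=3≤4, objective 14.
The best lattice point is (0,2), giving 18.

18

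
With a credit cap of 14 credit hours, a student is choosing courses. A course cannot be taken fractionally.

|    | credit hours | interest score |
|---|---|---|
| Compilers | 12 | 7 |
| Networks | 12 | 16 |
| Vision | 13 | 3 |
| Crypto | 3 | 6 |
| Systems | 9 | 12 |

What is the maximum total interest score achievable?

18

Allowing fractional choices, the relaxed optimum would be about 20.7, but courses are indivisible.
Crypto + Systems: credit hours 3 + 9 = 12 ≤ 14, interest score 6 + 12 = 18.
Systems: credit hours 9 ≤ 14, interest score 12.
Networks: credit hours 12 ≤ 14, interest score 16.
Best is Crypto and Systems with total interest score 18.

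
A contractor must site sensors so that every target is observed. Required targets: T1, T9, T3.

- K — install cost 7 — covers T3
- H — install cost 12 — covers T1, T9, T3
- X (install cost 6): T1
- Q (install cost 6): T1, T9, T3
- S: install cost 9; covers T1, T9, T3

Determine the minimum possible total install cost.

6

This is a weighted set-cover instance.
Q alone covers T1, T9, T3 — every target.
Total install cost: 6.
No cover costs less than 6.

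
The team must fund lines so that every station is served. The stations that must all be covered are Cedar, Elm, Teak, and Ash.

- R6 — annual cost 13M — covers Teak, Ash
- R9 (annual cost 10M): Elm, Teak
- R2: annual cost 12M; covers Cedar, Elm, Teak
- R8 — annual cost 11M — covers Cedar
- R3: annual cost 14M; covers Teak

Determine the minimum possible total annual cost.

Choose R6 and R2: together they cover Cedar, Elm, Teak, Ash — every station.
Total annual cost: 13 + 12 = 25.

25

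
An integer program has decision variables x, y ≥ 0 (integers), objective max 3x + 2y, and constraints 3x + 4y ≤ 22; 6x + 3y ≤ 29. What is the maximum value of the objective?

The continuous relaxation peaks at (3.33, 3) with value 16.00; rounding to a feasible lattice point costs some objective.
(x,y)=(3,3): 3·3+4·3=21≤22, 6·3+3·3=27≤29, objective 15.
(x,y)=(2,4): 3·2+4·4=22≤22, 6·2+3·4=24≤29, objective 14.
(x,y)=(3,2): 3·3+4·2=17≤22, 6·3+3·2=24≤29, objective 13.
Maximum is 15 at (x,y)=(3,3).

15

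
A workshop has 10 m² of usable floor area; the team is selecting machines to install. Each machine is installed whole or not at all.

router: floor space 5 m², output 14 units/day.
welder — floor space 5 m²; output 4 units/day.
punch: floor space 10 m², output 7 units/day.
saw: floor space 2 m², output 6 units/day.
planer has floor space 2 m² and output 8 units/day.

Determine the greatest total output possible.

Take router, saw, and planer: floor space 5 + 2 + 2 = 9 ≤ 10, output 14 + 6 + 8 = 28.
No other feasible combination does better.

28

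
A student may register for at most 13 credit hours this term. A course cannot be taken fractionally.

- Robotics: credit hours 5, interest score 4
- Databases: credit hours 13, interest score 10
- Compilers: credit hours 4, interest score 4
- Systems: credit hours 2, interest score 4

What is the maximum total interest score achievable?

Compilers + Systems: credit hours 4 + 2 = 6 ≤ 13, interest score 4 + 4 = 8.
Robotics + Compilers + Systems: credit hours 5 + 4 + 2 = 11 ≤ 13, interest score 4 + 4 + 4 = 12.
Databases: credit hours 13 ≤ 13, interest score 10.
Best is Robotics, Compilers, and Systems with total interest score 12.

12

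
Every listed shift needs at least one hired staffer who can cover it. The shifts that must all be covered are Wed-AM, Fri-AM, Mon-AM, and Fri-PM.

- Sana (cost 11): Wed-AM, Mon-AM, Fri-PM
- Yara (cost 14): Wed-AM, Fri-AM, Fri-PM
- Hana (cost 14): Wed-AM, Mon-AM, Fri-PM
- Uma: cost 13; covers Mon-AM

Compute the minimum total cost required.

Choose Sana and Yara: together they cover Wed-AM, Fri-AM, Mon-AM, Fri-PM — every shift.
Total cost: 11 + 14 = 25.

25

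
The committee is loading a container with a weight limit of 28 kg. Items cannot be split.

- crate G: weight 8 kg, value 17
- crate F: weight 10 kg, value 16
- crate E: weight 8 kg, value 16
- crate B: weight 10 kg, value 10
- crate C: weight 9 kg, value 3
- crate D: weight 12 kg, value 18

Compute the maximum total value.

This is a 0-1 knapsack instance.
Take crate G, crate E, and crate D: weight 8 + 8 + 12 = 28 ≤ 28, value 17 + 16 + 18 = 51.
No other feasible combination does better.

51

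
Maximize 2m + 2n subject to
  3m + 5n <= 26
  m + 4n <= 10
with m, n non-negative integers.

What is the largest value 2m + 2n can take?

The continuous relaxation peaks at (8.67, 0) with value 17.33; rounding to a feasible lattice point costs some objective.
(m,n)=(8,0): 3·8+5·0=24≤26, 1·8+4·0=8≤10, objective 16.
(m,n)=(7,0): 3·7+5·0=21≤26, 1·7+4·0=7≤10, objective 14.
No feasible integer point exceeds 16.

16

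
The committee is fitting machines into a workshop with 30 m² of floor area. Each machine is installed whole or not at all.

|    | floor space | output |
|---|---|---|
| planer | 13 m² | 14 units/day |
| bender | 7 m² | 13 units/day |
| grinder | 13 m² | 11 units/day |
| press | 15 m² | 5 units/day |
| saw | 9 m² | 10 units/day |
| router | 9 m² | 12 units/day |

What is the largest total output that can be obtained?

39

Treat it as a binary knapsack problem.
Allowing fractional choices, the relaxed optimum would be about 40.4, but machines are indivisible.
planer + bender + router: floor space 13 + 7 + 9 = 29 ≤ 30, output 14 + 13 + 12 = 39.
planer + bender + saw: floor space 13 + 7 + 9 = 29 ≤ 30, output 14 + 13 + 10 = 37.
Best is planer, bender, and router with total output 39.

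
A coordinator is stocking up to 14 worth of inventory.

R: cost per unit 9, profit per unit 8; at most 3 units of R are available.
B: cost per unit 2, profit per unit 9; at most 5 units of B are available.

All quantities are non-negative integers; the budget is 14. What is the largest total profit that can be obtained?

45

4×B: cost 8 ≤ 14, profit 4·9 = 36.
5×B: cost 10 ≤ 14, profit 5·9 = 45.
Best is 45.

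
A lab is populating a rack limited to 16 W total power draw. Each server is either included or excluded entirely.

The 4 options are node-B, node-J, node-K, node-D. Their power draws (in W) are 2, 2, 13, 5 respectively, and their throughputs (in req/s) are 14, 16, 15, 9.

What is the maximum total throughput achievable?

39

Allowing fractional choices, the relaxed optimum would be about 47.1, but servers are indivisible.
node-J + node-K: power draw 2 + 13 = 15 ≤ 16, throughput 16 + 15 = 31.
node-B + node-J: power draw 2 + 2 = 4 ≤ 16, throughput 14 + 16 = 30.
node-B + node-J + node-D: power draw 2 + 2 + 5 = 9 ≤ 16, throughput 14 + 16 + 9 = 39.
Best is node-B, node-J, and node-D with total throughput 39.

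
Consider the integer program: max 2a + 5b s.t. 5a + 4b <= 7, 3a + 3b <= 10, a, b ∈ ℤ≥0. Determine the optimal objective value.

5

Relaxing integrality, the LP optimum is 8.75 at (a,b) = (0, 1.75), which is not an integer point.
(a,b)=(0,1): 5·0+4·1=4≤7, 3·0+3·1=3≤10, objective 5.
(a,b)=(1,0): 5·1+4·0=5≤7, 3·1+3·0=3≤10, objective 2.
(a,b)=(0,0): 5·0+4·0=0≤7, 3·0+3·0=0≤10, objective 0.
The best lattice point is (0,1), giving 5.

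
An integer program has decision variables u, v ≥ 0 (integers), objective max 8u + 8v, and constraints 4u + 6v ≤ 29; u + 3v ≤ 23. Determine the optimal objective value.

The continuous relaxation peaks at (7.25, 0) with value 58.00; rounding to a feasible lattice point costs some objective.
(u,v)=(7,0): 4·7+6·0=28≤29, 1·7+3·0=7≤23, objective 56.
(u,v)=(6,0): 4·6+6·0=24≤29, 1·6+3·0=6≤23, objective 48.
No feasible integer point exceeds 56.

56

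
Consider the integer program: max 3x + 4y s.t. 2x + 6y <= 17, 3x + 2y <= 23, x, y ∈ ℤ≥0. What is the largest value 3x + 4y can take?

The continuous relaxation peaks at (7.43, 0.357) with value 23.71; rounding to a feasible lattice point costs some objective.
(x,y)=(7,0): 2·7+6·0=14≤17, 3·7+2·0=21≤23, objective 21.
(x,y)=(6,0): 2·6+6·0=12≤17, 3·6+2·0=18≤23, objective 18.
Maximum is 21 at (x,y)=(7,0).

21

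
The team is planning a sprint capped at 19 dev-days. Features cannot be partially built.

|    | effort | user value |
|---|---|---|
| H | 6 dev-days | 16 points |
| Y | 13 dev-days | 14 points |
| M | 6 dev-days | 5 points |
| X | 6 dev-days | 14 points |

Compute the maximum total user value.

35

Treat it as a binary knapsack problem.
Allowing fractional choices, the relaxed optimum would be about 37.5, but features are indivisible.
H + Y: effort 6 + 13 = 19 ≤ 19, user value 16 + 14 = 30.
H + X: effort 6 + 6 = 12 ≤ 19, user value 16 + 14 = 30.
H + M + X: effort 6 + 6 + 6 = 18 ≤ 19, user value 16 + 5 + 14 = 35.
Best is H, M, and X with total user value 35.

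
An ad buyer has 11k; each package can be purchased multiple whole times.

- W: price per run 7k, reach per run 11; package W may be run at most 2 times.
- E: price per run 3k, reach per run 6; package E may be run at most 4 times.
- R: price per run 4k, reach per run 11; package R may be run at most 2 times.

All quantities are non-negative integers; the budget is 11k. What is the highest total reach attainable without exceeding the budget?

28

R has the best ratio (11/4); taking only R gives at most 2×11 = 22 (stopped by the price limit).
Mixing does better — 1×E and 2×R: price 11 ≤ 11, reach 1·6 + 2·11 = 28.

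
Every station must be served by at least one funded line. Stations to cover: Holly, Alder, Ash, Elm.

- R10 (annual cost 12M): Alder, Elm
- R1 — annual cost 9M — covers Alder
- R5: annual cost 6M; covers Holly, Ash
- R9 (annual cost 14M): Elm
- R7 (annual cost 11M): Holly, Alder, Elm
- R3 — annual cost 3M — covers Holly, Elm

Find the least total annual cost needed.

This is an integer covering problem.
The greedy cost-per-new-station heuristic would pick R3, R5, and R1 for 18, but a cheaper cover exists.
Choose R5 and R7: together they cover Holly, Alder, Ash, Elm — every station.
Total annual cost: 6 + 11 = 17.
No cover costs less than 17.

17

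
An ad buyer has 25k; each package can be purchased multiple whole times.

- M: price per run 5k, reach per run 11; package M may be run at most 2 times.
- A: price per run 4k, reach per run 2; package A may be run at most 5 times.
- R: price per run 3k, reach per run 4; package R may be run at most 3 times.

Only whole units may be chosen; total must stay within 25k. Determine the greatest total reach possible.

2×M and 3×R: price 19 ≤ 25, reach 2·11 + 3·4 = 34.
2×M, 1×A, and 3×R: price 23 ≤ 25, reach 2·11 + 1·2 + 3·4 = 36.
Best is 36.

36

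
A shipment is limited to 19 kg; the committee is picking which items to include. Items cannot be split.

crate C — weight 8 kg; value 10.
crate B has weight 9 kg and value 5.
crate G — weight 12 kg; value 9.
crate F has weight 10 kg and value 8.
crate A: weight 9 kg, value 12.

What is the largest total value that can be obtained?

22

This is a 0-1 knapsack instance.
Take crate C and crate A: weight 8 + 9 = 17 ≤ 19, value 10 + 12 = 22.
No other feasible combination does better.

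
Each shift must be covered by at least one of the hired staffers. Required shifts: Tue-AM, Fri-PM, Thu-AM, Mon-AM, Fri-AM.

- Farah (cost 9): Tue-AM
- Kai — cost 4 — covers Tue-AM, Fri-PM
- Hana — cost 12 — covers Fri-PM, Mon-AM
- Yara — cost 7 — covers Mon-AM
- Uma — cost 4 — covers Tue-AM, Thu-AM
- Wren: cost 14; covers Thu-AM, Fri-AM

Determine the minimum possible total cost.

This is an integer covering problem.
The greedy cost-per-new-shift heuristic would pick Kai, Uma, Yara, and Wren for 29, but a cheaper cover exists.
Choose Kai, Yara, and Wren: together they cover Tue-AM, Fri-PM, Thu-AM, Mon-AM, Fri-AM — every shift.
Total cost: 4 + 7 + 14 = 25.
No cover costs less than 25.

25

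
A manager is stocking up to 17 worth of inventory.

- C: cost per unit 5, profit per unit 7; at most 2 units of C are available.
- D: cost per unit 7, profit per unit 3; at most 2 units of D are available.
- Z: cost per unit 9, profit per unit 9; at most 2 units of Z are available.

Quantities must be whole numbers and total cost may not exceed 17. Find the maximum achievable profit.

17

This is a bounded integer knapsack.
C has the best ratio (7/5); taking only C gives at most 2×7 = 14 (stopped by the supply cap of 2).
Mixing does better — 2×C and 1×D: cost 17 ≤ 17, profit 2·7 + 1·3 = 17.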